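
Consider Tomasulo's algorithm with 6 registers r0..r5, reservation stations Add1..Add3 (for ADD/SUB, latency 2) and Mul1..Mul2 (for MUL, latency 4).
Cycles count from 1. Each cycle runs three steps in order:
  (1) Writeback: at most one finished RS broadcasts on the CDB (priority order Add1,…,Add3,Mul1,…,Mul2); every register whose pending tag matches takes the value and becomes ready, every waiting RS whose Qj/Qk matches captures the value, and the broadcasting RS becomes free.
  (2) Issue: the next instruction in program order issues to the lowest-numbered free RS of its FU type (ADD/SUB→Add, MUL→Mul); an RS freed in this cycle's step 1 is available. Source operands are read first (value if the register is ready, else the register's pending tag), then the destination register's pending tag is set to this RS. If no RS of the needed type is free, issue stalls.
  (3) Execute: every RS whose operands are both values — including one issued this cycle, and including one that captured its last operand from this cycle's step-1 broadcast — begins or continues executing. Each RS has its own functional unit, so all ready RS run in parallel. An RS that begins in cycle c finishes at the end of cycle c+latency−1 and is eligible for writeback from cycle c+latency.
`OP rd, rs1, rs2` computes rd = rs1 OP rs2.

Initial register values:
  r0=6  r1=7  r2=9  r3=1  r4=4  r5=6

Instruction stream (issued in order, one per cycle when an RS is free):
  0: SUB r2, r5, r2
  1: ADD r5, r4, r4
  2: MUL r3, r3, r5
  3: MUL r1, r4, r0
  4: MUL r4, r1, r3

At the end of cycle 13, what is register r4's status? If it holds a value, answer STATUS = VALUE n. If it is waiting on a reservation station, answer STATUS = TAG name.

  c1: issue SUB r2<-Add1  regs: r0:6,r1:7,r2:Add1,r3:1,r4:4,r5:6
  c2: issue ADD r5<-Add2  regs: r0:6,r1:7,r2:Add1,r3:1,r4:4,r5:Add2
  c3: CDB Add1=-3; issue MUL r3<-Mul1  regs: r0:6,r1:7,r2:-3,r3:Mul1,r4:4,r5:Add2
  c4: CDB Add2=8; issue MUL r1<-Mul2  regs: r0:6,r1:Mul2,r2:-3,r3:Mul1,r4:4,r5:8
  c5: stall  regs: r0:6,r1:Mul2,r2:-3,r3:Mul1,r4:4,r5:8
  c6: stall  regs: r0:6,r1:Mul2,r2:-3,r3:Mul1,r4:4,r5:8
  c7: stall  regs: r0:6,r1:Mul2,r2:-3,r3:Mul1,r4:4,r5:8
  c8: CDB Mul1=8; issue MUL r4<-Mul1  regs: r0:6,r1:Mul2,r2:-3,r3:8,r4:Mul1,r5:8
  c9: CDB Mul2=24  regs: r0:6,r1:24,r2:-3,r3:8,r4:Mul1,r5:8
  c10: -  regs: r0:6,r1:24,r2:-3,r3:8,r4:Mul1,r5:8
  c11: -  regs: r0:6,r1:24,r2:-3,r3:8,r4:Mul1,r5:8
  c12: -  regs: r0:6,r1:24,r2:-3,r3:8,r4:Mul1,r5:8
  c13: CDB Mul1=192  regs: r0:6,r1:24,r2:-3,r3:8,r4:192,r5:8

STATUS = VALUE 192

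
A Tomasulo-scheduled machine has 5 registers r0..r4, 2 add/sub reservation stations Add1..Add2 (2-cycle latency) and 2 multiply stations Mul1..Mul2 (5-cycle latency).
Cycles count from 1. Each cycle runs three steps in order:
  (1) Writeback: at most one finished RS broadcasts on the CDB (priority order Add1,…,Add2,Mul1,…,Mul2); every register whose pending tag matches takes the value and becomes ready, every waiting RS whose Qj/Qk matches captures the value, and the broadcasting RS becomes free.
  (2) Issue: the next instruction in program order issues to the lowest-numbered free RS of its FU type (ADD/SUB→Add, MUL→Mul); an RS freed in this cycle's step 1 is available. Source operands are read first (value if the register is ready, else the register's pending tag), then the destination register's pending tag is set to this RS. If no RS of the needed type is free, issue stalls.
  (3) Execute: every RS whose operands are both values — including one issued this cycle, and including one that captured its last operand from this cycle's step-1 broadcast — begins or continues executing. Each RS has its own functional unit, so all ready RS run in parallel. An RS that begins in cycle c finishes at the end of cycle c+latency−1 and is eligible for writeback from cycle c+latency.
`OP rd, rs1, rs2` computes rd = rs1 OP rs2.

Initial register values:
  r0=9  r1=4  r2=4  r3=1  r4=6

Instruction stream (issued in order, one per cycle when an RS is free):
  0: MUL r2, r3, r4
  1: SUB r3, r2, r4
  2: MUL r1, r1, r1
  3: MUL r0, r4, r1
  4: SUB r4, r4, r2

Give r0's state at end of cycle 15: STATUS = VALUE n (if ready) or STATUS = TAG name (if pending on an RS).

STATUS = VALUE 96

c1: issue MUL r2<-Mul1 | r0:9,r1:4,r2:Mul1,r3:1,r4:6
c2: issue SUB r3<-Add1 | r0:9,r1:4,r2:Mul1,r3:Add1,r4:6
c3: issue MUL r1<-Mul2 | r0:9,r1:Mul2,r2:Mul1,r3:Add1,r4:6
c4: stall | r0:9,r1:Mul2,r2:Mul1,r3:Add1,r4:6
c5: stall | r0:9,r1:Mul2,r2:Mul1,r3:Add1,r4:6
c6: CDB Mul1=6; issue MUL r0<-Mul1 | r0:Mul1,r1:Mul2,r2:6,r3:Add1,r4:6
c7: issue SUB r4<-Add2 | r0:Mul1,r1:Mul2,r2:6,r3:Add1,r4:Add2
c8: CDB Add1=0 | r0:Mul1,r1:Mul2,r2:6,r3:0,r4:Add2
c9: CDB Add2=0 | r0:Mul1,r1:Mul2,r2:6,r3:0,r4:0
c10: CDB Mul2=16 | r0:Mul1,r1:16,r2:6,r3:0,r4:0
c11: - | r0:Mul1,r1:16,r2:6,r3:0,r4:0
c12: - | r0:Mul1,r1:16,r2:6,r3:0,r4:0
c13: - | r0:Mul1,r1:16,r2:6,r3:0,r4:0
c14: - | r0:Mul1,r1:16,r2:6,r3:0,r4:0
c15: CDB Mul1=96 | r0:96,r1:16,r2:6,r3:0,r4:0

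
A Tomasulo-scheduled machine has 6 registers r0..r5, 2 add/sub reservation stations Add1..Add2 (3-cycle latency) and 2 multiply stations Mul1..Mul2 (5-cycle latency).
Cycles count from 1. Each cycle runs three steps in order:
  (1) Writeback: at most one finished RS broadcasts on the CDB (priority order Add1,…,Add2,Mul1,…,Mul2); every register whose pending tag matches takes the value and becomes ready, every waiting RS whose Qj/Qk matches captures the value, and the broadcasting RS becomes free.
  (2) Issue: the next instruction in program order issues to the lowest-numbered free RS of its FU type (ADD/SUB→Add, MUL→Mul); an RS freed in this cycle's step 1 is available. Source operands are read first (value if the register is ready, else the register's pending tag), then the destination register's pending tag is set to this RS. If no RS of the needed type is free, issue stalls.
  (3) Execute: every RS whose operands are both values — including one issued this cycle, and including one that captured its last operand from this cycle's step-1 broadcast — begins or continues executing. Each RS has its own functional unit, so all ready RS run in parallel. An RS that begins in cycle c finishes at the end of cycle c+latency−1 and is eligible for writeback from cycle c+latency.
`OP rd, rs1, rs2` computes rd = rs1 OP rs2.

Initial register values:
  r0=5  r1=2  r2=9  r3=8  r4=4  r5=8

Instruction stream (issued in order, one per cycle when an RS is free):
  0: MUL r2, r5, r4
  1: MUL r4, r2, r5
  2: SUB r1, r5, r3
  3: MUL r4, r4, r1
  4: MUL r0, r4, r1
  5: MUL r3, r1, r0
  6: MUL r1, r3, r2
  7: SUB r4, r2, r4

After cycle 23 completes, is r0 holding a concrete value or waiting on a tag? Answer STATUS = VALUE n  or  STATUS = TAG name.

cycle 1: issue MUL r2<-Mul1 // r0:5,r1:2,r2:Mul1,r3:8,r4:4,r5:8
cycle 2: issue MUL r4<-Mul2 // r0:5,r1:2,r2:Mul1,r3:8,r4:Mul2,r5:8
cycle 3: issue SUB r1<-Add1 // r0:5,r1:Add1,r2:Mul1,r3:8,r4:Mul2,r5:8
cycle 4: stall // r0:5,r1:Add1,r2:Mul1,r3:8,r4:Mul2,r5:8
cycle 5: stall // r0:5,r1:Add1,r2:Mul1,r3:8,r4:Mul2,r5:8
cycle 6: CDB Add1=0; stall // r0:5,r1:0,r2:Mul1,r3:8,r4:Mul2,r5:8
cycle 7: CDB Mul1=32; issue MUL r4<-Mul1 // r0:5,r1:0,r2:32,r3:8,r4:Mul1,r5:8
cycle 8: stall // r0:5,r1:0,r2:32,r3:8,r4:Mul1,r5:8
cycle 9: stall // r0:5,r1:0,r2:32,r3:8,r4:Mul1,r5:8
cycle 10: stall // r0:5,r1:0,r2:32,r3:8,r4:Mul1,r5:8
cycle 11: stall // r0:5,r1:0,r2:32,r3:8,r4:Mul1,r5:8
cycle 12: CDB Mul2=256; issue MUL r0<-Mul2 // r0:Mul2,r1:0,r2:32,r3:8,r4:Mul1,r5:8
cycle 13: stall // r0:Mul2,r1:0,r2:32,r3:8,r4:Mul1,r5:8
cycle 14: stall // r0:Mul2,r1:0,r2:32,r3:8,r4:Mul1,r5:8
cycle 15: stall // r0:Mul2,r1:0,r2:32,r3:8,r4:Mul1,r5:8
cycle 16: stall // r0:Mul2,r1:0,r2:32,r3:8,r4:Mul1,r5:8
cycle 17: CDB Mul1=0; issue MUL r3<-Mul1 // r0:Mul2,r1:0,r2:32,r3:Mul1,r4:0,r5:8
cycle 18: stall // r0:Mul2,r1:0,r2:32,r3:Mul1,r4:0,r5:8
cycle 19: stall // r0:Mul2,r1:0,r2:32,r3:Mul1,r4:0,r5:8
cycle 20: stall // r0:Mul2,r1:0,r2:32,r3:Mul1,r4:0,r5:8
cycle 21: stall // r0:Mul2,r1:0,r2:32,r3:Mul1,r4:0,r5:8
cycle 22: CDB Mul2=0; issue MUL r1<-Mul2 // r0:0,r1:Mul2,r2:32,r3:Mul1,r4:0,r5:8
cycle 23: issue SUB r4<-Add1 // r0:0,r1:Mul2,r2:32,r3:Mul1,r4:Add1,r5:8

STATUS = VALUE 0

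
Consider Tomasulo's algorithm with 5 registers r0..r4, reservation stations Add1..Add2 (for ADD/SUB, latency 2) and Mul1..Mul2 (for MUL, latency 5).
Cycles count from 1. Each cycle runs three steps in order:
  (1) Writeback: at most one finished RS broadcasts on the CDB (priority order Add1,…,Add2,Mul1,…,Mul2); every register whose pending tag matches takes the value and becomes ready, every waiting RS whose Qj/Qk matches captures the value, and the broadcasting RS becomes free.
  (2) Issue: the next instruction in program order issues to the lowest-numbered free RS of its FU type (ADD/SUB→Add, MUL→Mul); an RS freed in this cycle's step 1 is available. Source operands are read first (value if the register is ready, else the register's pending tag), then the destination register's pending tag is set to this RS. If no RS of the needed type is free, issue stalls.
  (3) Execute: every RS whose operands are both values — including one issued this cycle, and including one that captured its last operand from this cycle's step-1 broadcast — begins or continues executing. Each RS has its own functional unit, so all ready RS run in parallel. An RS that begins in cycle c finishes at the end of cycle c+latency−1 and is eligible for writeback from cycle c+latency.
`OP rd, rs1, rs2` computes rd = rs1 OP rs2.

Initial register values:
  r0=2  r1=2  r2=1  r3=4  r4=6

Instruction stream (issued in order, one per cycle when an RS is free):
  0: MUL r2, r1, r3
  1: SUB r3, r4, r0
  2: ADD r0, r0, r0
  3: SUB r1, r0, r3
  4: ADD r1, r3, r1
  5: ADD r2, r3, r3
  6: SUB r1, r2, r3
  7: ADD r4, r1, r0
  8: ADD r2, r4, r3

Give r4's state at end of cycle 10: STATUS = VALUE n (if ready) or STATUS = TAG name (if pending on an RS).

c1: issue MUL r2<-Mul1 | r0:2,r1:2,r2:Mul1,r3:4,r4:6
c2: issue SUB r3<-Add1 | r0:2,r1:2,r2:Mul1,r3:Add1,r4:6
c3: issue ADD r0<-Add2 | r0:Add2,r1:2,r2:Mul1,r3:Add1,r4:6
c4: CDB Add1=4; issue SUB r1<-Add1 | r0:Add2,r1:Add1,r2:Mul1,r3:4,r4:6
c5: CDB Add2=4; issue ADD r1<-Add2 | r0:4,r1:Add2,r2:Mul1,r3:4,r4:6
c6: CDB Mul1=8; stall | r0:4,r1:Add2,r2:8,r3:4,r4:6
c7: CDB Add1=0; issue ADD r2<-Add1 | r0:4,r1:Add2,r2:Add1,r3:4,r4:6
c8: stall | r0:4,r1:Add2,r2:Add1,r3:4,r4:6
c9: CDB Add1=8; issue SUB r1<-Add1 | r0:4,r1:Add1,r2:8,r3:4,r4:6
c10: CDB Add2=4; issue ADD r4<-Add2 | r0:4,r1:Add1,r2:8,r3:4,r4:Add2

STATUS = TAG Add2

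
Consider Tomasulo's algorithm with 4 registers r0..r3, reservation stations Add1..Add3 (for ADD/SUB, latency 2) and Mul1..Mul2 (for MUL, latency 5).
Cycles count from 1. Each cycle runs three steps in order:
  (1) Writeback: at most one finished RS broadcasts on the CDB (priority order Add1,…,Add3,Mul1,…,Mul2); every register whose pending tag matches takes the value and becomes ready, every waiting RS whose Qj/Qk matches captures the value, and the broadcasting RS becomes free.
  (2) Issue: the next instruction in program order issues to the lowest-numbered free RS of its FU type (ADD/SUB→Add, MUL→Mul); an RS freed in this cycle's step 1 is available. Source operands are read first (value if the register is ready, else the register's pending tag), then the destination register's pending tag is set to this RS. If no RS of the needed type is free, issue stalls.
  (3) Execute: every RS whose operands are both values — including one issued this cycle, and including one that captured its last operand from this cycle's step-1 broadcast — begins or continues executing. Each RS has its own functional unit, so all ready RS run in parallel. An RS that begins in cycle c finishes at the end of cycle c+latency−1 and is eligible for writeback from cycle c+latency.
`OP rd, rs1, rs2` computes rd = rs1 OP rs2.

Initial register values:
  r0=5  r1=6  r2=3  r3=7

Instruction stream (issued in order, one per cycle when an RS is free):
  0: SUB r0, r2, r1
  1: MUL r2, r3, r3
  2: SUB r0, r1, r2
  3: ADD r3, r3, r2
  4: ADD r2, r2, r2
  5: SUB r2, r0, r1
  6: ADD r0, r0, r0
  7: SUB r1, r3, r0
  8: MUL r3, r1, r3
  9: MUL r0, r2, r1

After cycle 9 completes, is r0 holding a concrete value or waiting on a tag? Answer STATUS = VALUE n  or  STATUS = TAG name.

STATUS = VALUE -43

  c1: issue SUB r0<-Add1  regs: r0:Add1,r1:6,r2:3,r3:7
  c2: issue MUL r2<-Mul1  regs: r0:Add1,r1:6,r2:Mul1,r3:7
  c3: CDB Add1=-3; issue SUB r0<-Add1  regs: r0:Add1,r1:6,r2:Mul1,r3:7
  c4: issue ADD r3<-Add2  regs: r0:Add1,r1:6,r2:Mul1,r3:Add2
  c5: issue ADD r2<-Add3  regs: r0:Add1,r1:6,r2:Add3,r3:Add2
  c6: stall  regs: r0:Add1,r1:6,r2:Add3,r3:Add2
  c7: CDB Mul1=49; stall  regs: r0:Add1,r1:6,r2:Add3,r3:Add2
  c8: stall  regs: r0:Add1,r1:6,r2:Add3,r3:Add2
  c9: CDB Add1=-43; issue SUB r2<-Add1  regs: r0:-43,r1:6,r2:Add1,r3:Add2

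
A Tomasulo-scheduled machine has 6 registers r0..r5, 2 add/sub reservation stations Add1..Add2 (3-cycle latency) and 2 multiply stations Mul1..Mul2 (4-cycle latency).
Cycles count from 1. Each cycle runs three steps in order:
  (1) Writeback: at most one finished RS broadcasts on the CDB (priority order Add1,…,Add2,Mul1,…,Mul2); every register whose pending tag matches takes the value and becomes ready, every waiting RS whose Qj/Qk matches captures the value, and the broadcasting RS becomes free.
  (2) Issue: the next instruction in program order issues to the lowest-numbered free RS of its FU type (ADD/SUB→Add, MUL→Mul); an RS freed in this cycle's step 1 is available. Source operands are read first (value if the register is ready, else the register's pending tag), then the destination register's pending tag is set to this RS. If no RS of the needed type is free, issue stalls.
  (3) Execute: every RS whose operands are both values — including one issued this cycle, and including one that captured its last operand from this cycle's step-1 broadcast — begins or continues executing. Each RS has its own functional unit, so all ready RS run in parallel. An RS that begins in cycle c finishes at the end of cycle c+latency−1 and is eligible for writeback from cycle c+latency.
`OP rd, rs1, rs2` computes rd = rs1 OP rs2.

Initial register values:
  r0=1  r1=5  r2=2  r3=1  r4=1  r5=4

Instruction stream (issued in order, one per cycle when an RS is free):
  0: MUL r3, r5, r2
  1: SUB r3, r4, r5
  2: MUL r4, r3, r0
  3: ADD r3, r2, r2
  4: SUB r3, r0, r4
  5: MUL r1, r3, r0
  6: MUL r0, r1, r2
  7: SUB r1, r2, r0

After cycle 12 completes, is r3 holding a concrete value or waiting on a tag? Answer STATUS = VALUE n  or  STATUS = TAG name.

STATUS = VALUE 4

c1: issue MUL r3<-Mul1 | r0:1,r1:5,r2:2,r3:Mul1,r4:1,r5:4
c2: issue SUB r3<-Add1 | r0:1,r1:5,r2:2,r3:Add1,r4:1,r5:4
c3: issue MUL r4<-Mul2 | r0:1,r1:5,r2:2,r3:Add1,r4:Mul2,r5:4
c4: issue ADD r3<-Add2 | r0:1,r1:5,r2:2,r3:Add2,r4:Mul2,r5:4
c5: CDB Add1=-3; issue SUB r3<-Add1 | r0:1,r1:5,r2:2,r3:Add1,r4:Mul2,r5:4
c6: CDB Mul1=8; issue MUL r1<-Mul1 | r0:1,r1:Mul1,r2:2,r3:Add1,r4:Mul2,r5:4
c7: CDB Add2=4; stall | r0:1,r1:Mul1,r2:2,r3:Add1,r4:Mul2,r5:4
c8: stall | r0:1,r1:Mul1,r2:2,r3:Add1,r4:Mul2,r5:4
c9: CDB Mul2=-3; issue MUL r0<-Mul2 | r0:Mul2,r1:Mul1,r2:2,r3:Add1,r4:-3,r5:4
c10: issue SUB r1<-Add2 | r0:Mul2,r1:Add2,r2:2,r3:Add1,r4:-3,r5:4
c11: - | r0:Mul2,r1:Add2,r2:2,r3:Add1,r4:-3,r5:4
c12: CDB Add1=4 | r0:Mul2,r1:Add2,r2:2,r3:4,r4:-3,r5:4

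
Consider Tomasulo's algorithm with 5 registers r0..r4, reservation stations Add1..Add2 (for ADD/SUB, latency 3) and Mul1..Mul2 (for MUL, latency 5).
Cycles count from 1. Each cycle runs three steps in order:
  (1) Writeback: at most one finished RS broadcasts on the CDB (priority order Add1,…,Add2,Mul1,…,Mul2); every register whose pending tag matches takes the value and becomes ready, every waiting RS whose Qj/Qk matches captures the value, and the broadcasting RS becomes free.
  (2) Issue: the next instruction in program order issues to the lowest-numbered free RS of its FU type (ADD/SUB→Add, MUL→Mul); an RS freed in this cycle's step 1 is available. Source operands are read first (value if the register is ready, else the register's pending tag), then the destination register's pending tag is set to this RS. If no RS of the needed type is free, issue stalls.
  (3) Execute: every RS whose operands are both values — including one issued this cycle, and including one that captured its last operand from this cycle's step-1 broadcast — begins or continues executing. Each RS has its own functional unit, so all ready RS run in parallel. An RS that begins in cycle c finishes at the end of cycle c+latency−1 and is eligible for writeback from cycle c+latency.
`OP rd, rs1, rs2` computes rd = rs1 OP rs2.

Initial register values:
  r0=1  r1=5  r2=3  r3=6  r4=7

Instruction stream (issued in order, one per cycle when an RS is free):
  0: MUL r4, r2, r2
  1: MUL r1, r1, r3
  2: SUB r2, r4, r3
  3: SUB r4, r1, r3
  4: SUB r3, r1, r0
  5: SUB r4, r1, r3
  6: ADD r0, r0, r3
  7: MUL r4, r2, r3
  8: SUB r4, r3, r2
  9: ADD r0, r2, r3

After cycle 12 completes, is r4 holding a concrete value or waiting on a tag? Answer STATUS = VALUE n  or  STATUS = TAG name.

STATUS = TAG Add2

c1: issue MUL r4<-Mul1 | r0:1,r1:5,r2:3,r3:6,r4:Mul1
c2: issue MUL r1<-Mul2 | r0:1,r1:Mul2,r2:3,r3:6,r4:Mul1
c3: issue SUB r2<-Add1 | r0:1,r1:Mul2,r2:Add1,r3:6,r4:Mul1
c4: issue SUB r4<-Add2 | r0:1,r1:Mul2,r2:Add1,r3:6,r4:Add2
c5: stall | r0:1,r1:Mul2,r2:Add1,r3:6,r4:Add2
c6: CDB Mul1=9; stall | r0:1,r1:Mul2,r2:Add1,r3:6,r4:Add2
c7: CDB Mul2=30; stall | r0:1,r1:30,r2:Add1,r3:6,r4:Add2
c8: stall | r0:1,r1:30,r2:Add1,r3:6,r4:Add2
c9: CDB Add1=3; issue SUB r3<-Add1 | r0:1,r1:30,r2:3,r3:Add1,r4:Add2
c10: CDB Add2=24; issue SUB r4<-Add2 | r0:1,r1:30,r2:3,r3:Add1,r4:Add2
c11: stall | r0:1,r1:30,r2:3,r3:Add1,r4:Add2
c12: CDB Add1=29; issue ADD r0<-Add1 | r0:Add1,r1:30,r2:3,r3:29,r4:Add2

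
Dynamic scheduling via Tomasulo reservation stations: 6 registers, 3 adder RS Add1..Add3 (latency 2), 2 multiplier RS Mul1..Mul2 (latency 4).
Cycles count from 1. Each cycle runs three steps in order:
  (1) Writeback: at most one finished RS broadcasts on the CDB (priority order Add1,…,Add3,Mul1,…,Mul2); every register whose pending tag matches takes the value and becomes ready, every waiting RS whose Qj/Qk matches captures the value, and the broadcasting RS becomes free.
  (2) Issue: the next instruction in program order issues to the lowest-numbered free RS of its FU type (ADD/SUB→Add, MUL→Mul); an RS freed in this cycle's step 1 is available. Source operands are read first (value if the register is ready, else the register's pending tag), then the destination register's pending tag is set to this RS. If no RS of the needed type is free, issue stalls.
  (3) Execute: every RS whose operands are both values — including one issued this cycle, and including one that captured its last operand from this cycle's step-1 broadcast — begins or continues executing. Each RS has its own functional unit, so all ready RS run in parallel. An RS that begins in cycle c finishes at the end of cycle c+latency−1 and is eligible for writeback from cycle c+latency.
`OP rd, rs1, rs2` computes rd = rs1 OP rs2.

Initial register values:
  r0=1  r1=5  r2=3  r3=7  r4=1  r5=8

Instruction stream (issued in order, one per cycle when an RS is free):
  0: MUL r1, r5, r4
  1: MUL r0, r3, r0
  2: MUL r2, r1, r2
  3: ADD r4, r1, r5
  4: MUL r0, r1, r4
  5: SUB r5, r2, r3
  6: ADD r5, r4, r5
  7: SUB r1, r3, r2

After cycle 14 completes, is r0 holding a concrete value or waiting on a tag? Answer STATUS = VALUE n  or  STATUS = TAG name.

  c1: issue MUL r1<-Mul1  regs: r0:1,r1:Mul1,r2:3,r3:7,r4:1,r5:8
  c2: issue MUL r0<-Mul2  regs: r0:Mul2,r1:Mul1,r2:3,r3:7,r4:1,r5:8
  c3: stall  regs: r0:Mul2,r1:Mul1,r2:3,r3:7,r4:1,r5:8
  c4: stall  regs: r0:Mul2,r1:Mul1,r2:3,r3:7,r4:1,r5:8
  c5: CDB Mul1=8; issue MUL r2<-Mul1  regs: r0:Mul2,r1:8,r2:Mul1,r3:7,r4:1,r5:8
  c6: CDB Mul2=7; issue ADD r4<-Add1  regs: r0:7,r1:8,r2:Mul1,r3:7,r4:Add1,r5:8
  c7: issue MUL r0<-Mul2  regs: r0:Mul2,r1:8,r2:Mul1,r3:7,r4:Add1,r5:8
  c8: CDB Add1=16; issue SUB r5<-Add1  regs: r0:Mul2,r1:8,r2:Mul1,r3:7,r4:16,r5:Add1
  c9: CDB Mul1=24; issue ADD r5<-Add2  regs: r0:Mul2,r1:8,r2:24,r3:7,r4:16,r5:Add2
  c10: issue SUB r1<-Add3  regs: r0:Mul2,r1:Add3,r2:24,r3:7,r4:16,r5:Add2
  c11: CDB Add1=17  regs: r0:Mul2,r1:Add3,r2:24,r3:7,r4:16,r5:Add2
  c12: CDB Add3=-17  regs: r0:Mul2,r1:-17,r2:24,r3:7,r4:16,r5:Add2
  c13: CDB Add2=33  regs: r0:Mul2,r1:-17,r2:24,r3:7,r4:16,r5:33
  c14: CDB Mul2=128  regs: r0:128,r1:-17,r2:24,r3:7,r4:16,r5:33

STATUS = VALUE 128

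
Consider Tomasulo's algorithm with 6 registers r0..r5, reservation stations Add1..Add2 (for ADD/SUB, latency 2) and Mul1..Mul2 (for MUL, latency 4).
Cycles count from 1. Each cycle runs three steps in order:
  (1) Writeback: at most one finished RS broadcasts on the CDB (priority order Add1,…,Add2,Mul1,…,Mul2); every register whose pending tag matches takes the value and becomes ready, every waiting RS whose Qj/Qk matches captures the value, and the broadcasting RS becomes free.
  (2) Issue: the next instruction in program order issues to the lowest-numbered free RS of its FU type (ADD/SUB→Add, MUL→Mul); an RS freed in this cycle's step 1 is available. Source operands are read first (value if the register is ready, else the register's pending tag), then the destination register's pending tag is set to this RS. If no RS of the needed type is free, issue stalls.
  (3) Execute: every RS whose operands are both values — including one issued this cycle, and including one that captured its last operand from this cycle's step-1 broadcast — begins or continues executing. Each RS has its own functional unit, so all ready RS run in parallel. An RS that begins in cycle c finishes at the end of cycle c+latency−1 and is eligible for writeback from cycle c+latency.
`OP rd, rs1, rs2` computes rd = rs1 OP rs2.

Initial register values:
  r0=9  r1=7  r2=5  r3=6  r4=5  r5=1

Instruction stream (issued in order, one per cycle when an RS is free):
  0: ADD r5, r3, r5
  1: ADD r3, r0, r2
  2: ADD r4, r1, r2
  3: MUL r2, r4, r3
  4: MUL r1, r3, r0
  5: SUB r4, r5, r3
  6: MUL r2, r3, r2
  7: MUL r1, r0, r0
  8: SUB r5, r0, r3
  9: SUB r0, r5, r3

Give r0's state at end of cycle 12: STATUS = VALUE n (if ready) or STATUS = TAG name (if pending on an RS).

  c1: issue ADD r5<-Add1  regs: r0:9,r1:7,r2:5,r3:6,r4:5,r5:Add1
  c2: issue ADD r3<-Add2  regs: r0:9,r1:7,r2:5,r3:Add2,r4:5,r5:Add1
  c3: CDB Add1=7; issue ADD r4<-Add1  regs: r0:9,r1:7,r2:5,r3:Add2,r4:Add1,r5:7
  c4: CDB Add2=14; issue MUL r2<-Mul1  regs: r0:9,r1:7,r2:Mul1,r3:14,r4:Add1,r5:7
  c5: CDB Add1=12; issue MUL r1<-Mul2  regs: r0:9,r1:Mul2,r2:Mul1,r3:14,r4:12,r5:7
  c6: issue SUB r4<-Add1  regs: r0:9,r1:Mul2,r2:Mul1,r3:14,r4:Add1,r5:7
  c7: stall  regs: r0:9,r1:Mul2,r2:Mul1,r3:14,r4:Add1,r5:7
  c8: CDB Add1=-7; stall  regs: r0:9,r1:Mul2,r2:Mul1,r3:14,r4:-7,r5:7
  c9: CDB Mul1=168; issue MUL r2<-Mul1  regs: r0:9,r1:Mul2,r2:Mul1,r3:14,r4:-7,r5:7
  c10: CDB Mul2=126; issue MUL r1<-Mul2  regs: r0:9,r1:Mul2,r2:Mul1,r3:14,r4:-7,r5:7
  c11: issue SUB r5<-Add1  regs: r0:9,r1:Mul2,r2:Mul1,r3:14,r4:-7,r5:Add1
  c12: issue SUB r0<-Add2  regs: r0:Add2,r1:Mul2,r2:Mul1,r3:14,r4:-7,r5:Add1

STATUS = TAG Add2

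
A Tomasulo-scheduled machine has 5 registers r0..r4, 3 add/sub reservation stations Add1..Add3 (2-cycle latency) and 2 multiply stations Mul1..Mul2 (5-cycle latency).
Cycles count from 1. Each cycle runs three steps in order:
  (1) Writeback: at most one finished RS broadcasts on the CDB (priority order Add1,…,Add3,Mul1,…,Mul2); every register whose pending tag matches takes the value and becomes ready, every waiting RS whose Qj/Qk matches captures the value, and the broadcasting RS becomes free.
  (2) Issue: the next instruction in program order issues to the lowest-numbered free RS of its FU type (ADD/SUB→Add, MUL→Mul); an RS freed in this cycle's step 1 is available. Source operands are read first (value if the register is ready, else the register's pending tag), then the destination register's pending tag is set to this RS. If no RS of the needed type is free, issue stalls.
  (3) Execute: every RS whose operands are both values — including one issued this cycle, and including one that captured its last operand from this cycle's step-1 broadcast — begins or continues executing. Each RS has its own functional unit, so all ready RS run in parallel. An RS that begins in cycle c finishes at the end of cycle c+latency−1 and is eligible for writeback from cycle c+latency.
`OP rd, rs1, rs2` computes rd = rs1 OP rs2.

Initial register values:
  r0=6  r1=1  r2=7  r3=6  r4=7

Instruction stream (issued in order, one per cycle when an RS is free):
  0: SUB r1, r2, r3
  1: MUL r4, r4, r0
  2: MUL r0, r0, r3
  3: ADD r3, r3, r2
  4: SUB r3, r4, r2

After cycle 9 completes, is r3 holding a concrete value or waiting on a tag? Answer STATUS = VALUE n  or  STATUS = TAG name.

cycle 1: issue SUB r1<-Add1 // r0:6,r1:Add1,r2:7,r3:6,r4:7
cycle 2: issue MUL r4<-Mul1 // r0:6,r1:Add1,r2:7,r3:6,r4:Mul1
cycle 3: CDB Add1=1; issue MUL r0<-Mul2 // r0:Mul2,r1:1,r2:7,r3:6,r4:Mul1
cycle 4: issue ADD r3<-Add1 // r0:Mul2,r1:1,r2:7,r3:Add1,r4:Mul1
cycle 5: issue SUB r3<-Add2 // r0:Mul2,r1:1,r2:7,r3:Add2,r4:Mul1
cycle 6: CDB Add1=13 // r0:Mul2,r1:1,r2:7,r3:Add2,r4:Mul1
cycle 7: CDB Mul1=42 // r0:Mul2,r1:1,r2:7,r3:Add2,r4:42
cycle 8: CDB Mul2=36 // r0:36,r1:1,r2:7,r3:Add2,r4:42
cycle 9: CDB Add2=35 // r0:36,r1:1,r2:7,r3:35,r4:42

STATUS = VALUE 35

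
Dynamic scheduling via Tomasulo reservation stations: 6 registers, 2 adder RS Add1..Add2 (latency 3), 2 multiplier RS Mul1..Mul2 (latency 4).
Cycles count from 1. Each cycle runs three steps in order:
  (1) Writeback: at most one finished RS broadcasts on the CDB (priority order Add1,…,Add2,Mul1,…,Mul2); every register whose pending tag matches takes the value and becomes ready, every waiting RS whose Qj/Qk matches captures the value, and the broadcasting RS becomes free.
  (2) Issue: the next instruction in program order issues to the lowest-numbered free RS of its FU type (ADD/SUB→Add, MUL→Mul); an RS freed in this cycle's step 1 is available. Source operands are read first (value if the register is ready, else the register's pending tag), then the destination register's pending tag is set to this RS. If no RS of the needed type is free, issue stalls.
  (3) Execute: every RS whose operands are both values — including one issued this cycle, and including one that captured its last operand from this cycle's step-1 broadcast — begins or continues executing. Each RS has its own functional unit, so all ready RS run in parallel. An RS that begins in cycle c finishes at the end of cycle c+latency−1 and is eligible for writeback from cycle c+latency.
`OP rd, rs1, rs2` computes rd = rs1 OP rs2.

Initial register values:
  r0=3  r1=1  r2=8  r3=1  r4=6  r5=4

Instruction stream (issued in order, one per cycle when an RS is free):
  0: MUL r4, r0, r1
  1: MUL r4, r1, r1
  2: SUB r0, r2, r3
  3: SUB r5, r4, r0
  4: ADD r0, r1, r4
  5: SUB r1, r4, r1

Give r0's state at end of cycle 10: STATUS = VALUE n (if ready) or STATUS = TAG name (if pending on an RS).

cycle 1: issue MUL r4<-Mul1 // r0:3,r1:1,r2:8,r3:1,r4:Mul1,r5:4
cycle 2: issue MUL r4<-Mul2 // r0:3,r1:1,r2:8,r3:1,r4:Mul2,r5:4
cycle 3: issue SUB r0<-Add1 // r0:Add1,r1:1,r2:8,r3:1,r4:Mul2,r5:4
cycle 4: issue SUB r5<-Add2 // r0:Add1,r1:1,r2:8,r3:1,r4:Mul2,r5:Add2
cycle 5: CDB Mul1=3; stall // r0:Add1,r1:1,r2:8,r3:1,r4:Mul2,r5:Add2
cycle 6: CDB Add1=7; issue ADD r0<-Add1 // r0:Add1,r1:1,r2:8,r3:1,r4:Mul2,r5:Add2
cycle 7: CDB Mul2=1; stall // r0:Add1,r1:1,r2:8,r3:1,r4:1,r5:Add2
cycle 8: stall // r0:Add1,r1:1,r2:8,r3:1,r4:1,r5:Add2
cycle 9: stall // r0:Add1,r1:1,r2:8,r3:1,r4:1,r5:Add2
cycle 10: CDB Add1=2; issue SUB r1<-Add1 // r0:2,r1:Add1,r2:8,r3:1,r4:1,r5:Add2

STATUS = VALUE 2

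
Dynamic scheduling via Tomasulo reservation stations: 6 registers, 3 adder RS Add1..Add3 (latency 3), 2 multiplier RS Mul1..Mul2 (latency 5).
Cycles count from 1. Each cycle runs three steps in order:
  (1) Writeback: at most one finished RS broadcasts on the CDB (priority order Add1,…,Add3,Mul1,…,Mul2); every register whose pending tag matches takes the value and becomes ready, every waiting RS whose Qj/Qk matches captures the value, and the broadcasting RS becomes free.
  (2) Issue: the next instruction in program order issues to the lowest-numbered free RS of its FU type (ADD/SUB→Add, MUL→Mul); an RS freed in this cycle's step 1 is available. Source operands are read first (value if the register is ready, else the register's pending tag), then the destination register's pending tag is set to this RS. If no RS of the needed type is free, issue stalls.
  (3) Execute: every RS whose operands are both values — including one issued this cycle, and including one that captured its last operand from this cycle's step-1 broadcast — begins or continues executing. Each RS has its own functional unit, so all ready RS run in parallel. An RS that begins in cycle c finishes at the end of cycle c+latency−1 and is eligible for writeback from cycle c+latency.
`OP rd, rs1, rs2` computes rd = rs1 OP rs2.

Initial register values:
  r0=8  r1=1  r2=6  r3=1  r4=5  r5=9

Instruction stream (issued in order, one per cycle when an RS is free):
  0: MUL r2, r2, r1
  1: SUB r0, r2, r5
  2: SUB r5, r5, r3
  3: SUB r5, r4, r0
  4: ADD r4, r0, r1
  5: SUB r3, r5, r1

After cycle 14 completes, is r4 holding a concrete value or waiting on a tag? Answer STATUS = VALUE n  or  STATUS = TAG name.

STATUS = VALUE -2

cycle 1: issue MUL r2<-Mul1 // r0:8,r1:1,r2:Mul1,r3:1,r4:5,r5:9
cycle 2: issue SUB r0<-Add1 // r0:Add1,r1:1,r2:Mul1,r3:1,r4:5,r5:9
cycle 3: issue SUB r5<-Add2 // r0:Add1,r1:1,r2:Mul1,r3:1,r4:5,r5:Add2
cycle 4: issue SUB r5<-Add3 // r0:Add1,r1:1,r2:Mul1,r3:1,r4:5,r5:Add3
cycle 5: stall // r0:Add1,r1:1,r2:Mul1,r3:1,r4:5,r5:Add3
cycle 6: CDB Add2=8; issue ADD r4<-Add2 // r0:Add1,r1:1,r2:Mul1,r3:1,r4:Add2,r5:Add3
cycle 7: CDB Mul1=6; stall // r0:Add1,r1:1,r2:6,r3:1,r4:Add2,r5:Add3
cycle 8: stall // r0:Add1,r1:1,r2:6,r3:1,r4:Add2,r5:Add3
cycle 9: stall // r0:Add1,r1:1,r2:6,r3:1,r4:Add2,r5:Add3
cycle 10: CDB Add1=-3; issue SUB r3<-Add1 // r0:-3,r1:1,r2:6,r3:Add1,r4:Add2,r5:Add3
cycle 11: - // r0:-3,r1:1,r2:6,r3:Add1,r4:Add2,r5:Add3
cycle 12: - // r0:-3,r1:1,r2:6,r3:Add1,r4:Add2,r5:Add3
cycle 13: CDB Add2=-2 // r0:-3,r1:1,r2:6,r3:Add1,r4:-2,r5:Add3
cycle 14: CDB Add3=8 // r0:-3,r1:1,r2:6,r3:Add1,r4:-2,r5:8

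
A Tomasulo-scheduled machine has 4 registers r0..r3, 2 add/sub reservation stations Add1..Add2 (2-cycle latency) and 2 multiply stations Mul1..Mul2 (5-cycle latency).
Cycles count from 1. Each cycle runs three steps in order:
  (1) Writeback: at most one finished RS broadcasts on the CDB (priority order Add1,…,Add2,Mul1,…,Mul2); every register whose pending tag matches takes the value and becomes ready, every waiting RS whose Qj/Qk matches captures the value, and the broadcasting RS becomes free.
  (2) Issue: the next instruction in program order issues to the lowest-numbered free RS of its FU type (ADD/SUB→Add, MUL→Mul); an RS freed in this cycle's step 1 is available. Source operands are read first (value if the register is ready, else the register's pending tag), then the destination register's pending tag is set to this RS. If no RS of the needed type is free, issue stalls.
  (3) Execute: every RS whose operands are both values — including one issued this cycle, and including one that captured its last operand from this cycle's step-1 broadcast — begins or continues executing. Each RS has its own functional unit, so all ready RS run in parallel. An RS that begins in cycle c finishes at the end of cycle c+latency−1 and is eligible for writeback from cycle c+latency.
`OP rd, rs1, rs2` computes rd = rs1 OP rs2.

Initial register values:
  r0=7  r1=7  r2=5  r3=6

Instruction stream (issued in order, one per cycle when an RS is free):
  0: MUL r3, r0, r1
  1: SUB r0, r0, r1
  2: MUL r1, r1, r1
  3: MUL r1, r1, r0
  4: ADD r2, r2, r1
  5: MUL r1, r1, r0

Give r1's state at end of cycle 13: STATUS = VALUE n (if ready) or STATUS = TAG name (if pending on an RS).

cycle 1: issue MUL r3<-Mul1 // r0:7,r1:7,r2:5,r3:Mul1
cycle 2: issue SUB r0<-Add1 // r0:Add1,r1:7,r2:5,r3:Mul1
cycle 3: issue MUL r1<-Mul2 // r0:Add1,r1:Mul2,r2:5,r3:Mul1
cycle 4: CDB Add1=0; stall // r0:0,r1:Mul2,r2:5,r3:Mul1
cycle 5: stall // r0:0,r1:Mul2,r2:5,r3:Mul1
cycle 6: CDB Mul1=49; issue MUL r1<-Mul1 // r0:0,r1:Mul1,r2:5,r3:49
cycle 7: issue ADD r2<-Add1 // r0:0,r1:Mul1,r2:Add1,r3:49
cycle 8: CDB Mul2=49; issue MUL r1<-Mul2 // r0:0,r1:Mul2,r2:Add1,r3:49
cycle 9: - // r0:0,r1:Mul2,r2:Add1,r3:49
cycle 10: - // r0:0,r1:Mul2,r2:Add1,r3:49
cycle 11: - // r0:0,r1:Mul2,r2:Add1,r3:49
cycle 12: - // r0:0,r1:Mul2,r2:Add1,r3:49
cycle 13: CDB Mul1=0 // r0:0,r1:Mul2,r2:Add1,r3:49

STATUS = TAG Mul2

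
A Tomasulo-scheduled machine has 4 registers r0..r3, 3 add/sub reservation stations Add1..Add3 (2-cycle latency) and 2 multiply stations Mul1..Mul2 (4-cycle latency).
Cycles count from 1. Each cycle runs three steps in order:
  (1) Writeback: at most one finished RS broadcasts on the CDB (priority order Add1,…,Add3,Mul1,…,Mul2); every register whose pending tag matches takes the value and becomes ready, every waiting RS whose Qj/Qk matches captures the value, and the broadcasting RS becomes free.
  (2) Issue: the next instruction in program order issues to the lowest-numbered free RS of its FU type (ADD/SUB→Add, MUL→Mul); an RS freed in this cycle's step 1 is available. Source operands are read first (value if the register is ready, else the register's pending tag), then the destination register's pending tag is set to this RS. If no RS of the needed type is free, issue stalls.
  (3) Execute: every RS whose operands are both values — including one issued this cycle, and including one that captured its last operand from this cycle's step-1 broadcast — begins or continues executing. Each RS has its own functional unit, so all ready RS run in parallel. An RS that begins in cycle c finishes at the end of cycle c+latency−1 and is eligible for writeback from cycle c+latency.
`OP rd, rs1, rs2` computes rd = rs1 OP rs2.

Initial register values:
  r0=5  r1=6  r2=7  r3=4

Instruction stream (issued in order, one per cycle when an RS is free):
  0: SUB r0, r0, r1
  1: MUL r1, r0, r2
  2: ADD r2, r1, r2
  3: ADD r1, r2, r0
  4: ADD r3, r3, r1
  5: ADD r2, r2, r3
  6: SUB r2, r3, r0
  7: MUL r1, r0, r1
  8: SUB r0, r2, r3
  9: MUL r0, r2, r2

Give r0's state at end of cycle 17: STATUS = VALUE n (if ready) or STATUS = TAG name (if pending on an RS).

cycle 1: issue SUB r0<-Add1 // r0:Add1,r1:6,r2:7,r3:4
cycle 2: issue MUL r1<-Mul1 // r0:Add1,r1:Mul1,r2:7,r3:4
cycle 3: CDB Add1=-1; issue ADD r2<-Add1 // r0:-1,r1:Mul1,r2:Add1,r3:4
cycle 4: issue ADD r1<-Add2 // r0:-1,r1:Add2,r2:Add1,r3:4
cycle 5: issue ADD r3<-Add3 // r0:-1,r1:Add2,r2:Add1,r3:Add3
cycle 6: stall // r0:-1,r1:Add2,r2:Add1,r3:Add3
cycle 7: CDB Mul1=-7; stall // r0:-1,r1:Add2,r2:Add1,r3:Add3
cycle 8: stall // r0:-1,r1:Add2,r2:Add1,r3:Add3
cycle 9: CDB Add1=0; issue ADD r2<-Add1 // r0:-1,r1:Add2,r2:Add1,r3:Add3
cycle 10: stall // r0:-1,r1:Add2,r2:Add1,r3:Add3
cycle 11: CDB Add2=-1; issue SUB r2<-Add2 // r0:-1,r1:-1,r2:Add2,r3:Add3
cycle 12: issue MUL r1<-Mul1 // r0:-1,r1:Mul1,r2:Add2,r3:Add3
cycle 13: CDB Add3=3; issue SUB r0<-Add3 // r0:Add3,r1:Mul1,r2:Add2,r3:3
cycle 14: issue MUL r0<-Mul2 // r0:Mul2,r1:Mul1,r2:Add2,r3:3
cycle 15: CDB Add1=3 // r0:Mul2,r1:Mul1,r2:Add2,r3:3
cycle 16: CDB Add2=4 // r0:Mul2,r1:Mul1,r2:4,r3:3
cycle 17: CDB Mul1=1 // r0:Mul2,r1:1,r2:4,r3:3

STATUS = TAG Mul2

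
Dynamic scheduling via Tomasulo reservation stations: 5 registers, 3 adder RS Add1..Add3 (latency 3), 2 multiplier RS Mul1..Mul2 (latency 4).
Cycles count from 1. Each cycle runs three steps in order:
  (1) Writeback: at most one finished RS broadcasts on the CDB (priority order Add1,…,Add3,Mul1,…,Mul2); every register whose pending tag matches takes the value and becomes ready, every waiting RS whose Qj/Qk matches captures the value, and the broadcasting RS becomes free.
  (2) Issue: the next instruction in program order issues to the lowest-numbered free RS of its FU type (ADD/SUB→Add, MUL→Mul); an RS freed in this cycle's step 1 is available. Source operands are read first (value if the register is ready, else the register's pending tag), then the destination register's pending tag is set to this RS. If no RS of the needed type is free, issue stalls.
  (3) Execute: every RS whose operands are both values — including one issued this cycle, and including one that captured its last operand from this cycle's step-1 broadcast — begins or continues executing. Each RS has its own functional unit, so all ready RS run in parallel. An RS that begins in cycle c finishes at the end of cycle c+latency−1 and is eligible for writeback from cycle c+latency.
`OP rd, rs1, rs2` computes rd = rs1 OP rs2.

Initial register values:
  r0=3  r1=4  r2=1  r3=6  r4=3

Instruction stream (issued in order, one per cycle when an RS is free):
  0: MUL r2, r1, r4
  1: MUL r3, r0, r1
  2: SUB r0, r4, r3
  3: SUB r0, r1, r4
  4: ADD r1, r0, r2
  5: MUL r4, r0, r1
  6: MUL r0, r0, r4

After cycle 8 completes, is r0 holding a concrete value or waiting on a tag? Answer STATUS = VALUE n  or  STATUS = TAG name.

STATUS = TAG Mul2

c1: issue MUL r2<-Mul1 | r0:3,r1:4,r2:Mul1,r3:6,r4:3
c2: issue MUL r3<-Mul2 | r0:3,r1:4,r2:Mul1,r3:Mul2,r4:3
c3: issue SUB r0<-Add1 | r0:Add1,r1:4,r2:Mul1,r3:Mul2,r4:3
c4: issue SUB r0<-Add2 | r0:Add2,r1:4,r2:Mul1,r3:Mul2,r4:3
c5: CDB Mul1=12; issue ADD r1<-Add3 | r0:Add2,r1:Add3,r2:12,r3:Mul2,r4:3
c6: CDB Mul2=12; issue MUL r4<-Mul1 | r0:Add2,r1:Add3,r2:12,r3:12,r4:Mul1
c7: CDB Add2=1; issue MUL r0<-Mul2 | r0:Mul2,r1:Add3,r2:12,r3:12,r4:Mul1
c8: - | r0:Mul2,r1:Add3,r2:12,r3:12,r4:Mul1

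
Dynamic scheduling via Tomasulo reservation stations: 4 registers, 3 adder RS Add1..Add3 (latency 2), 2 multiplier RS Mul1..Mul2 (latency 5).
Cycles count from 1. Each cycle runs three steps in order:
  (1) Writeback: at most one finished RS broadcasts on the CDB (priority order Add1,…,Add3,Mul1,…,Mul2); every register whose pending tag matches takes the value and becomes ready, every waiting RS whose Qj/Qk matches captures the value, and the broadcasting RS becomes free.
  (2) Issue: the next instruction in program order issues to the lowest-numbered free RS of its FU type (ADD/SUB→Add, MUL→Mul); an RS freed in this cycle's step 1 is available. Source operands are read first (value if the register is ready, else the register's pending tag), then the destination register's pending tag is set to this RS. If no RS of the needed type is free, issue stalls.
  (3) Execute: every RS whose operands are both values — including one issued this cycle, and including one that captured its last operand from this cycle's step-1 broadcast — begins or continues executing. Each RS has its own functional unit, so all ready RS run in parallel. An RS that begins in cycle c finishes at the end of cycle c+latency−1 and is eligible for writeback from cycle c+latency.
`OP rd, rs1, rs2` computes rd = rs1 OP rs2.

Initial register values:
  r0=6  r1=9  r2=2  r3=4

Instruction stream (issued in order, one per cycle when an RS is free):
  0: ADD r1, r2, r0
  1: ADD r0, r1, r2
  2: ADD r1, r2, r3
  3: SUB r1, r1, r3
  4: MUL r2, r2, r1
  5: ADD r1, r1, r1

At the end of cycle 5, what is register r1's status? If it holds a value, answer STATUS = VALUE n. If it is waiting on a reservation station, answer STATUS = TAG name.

c1: issue ADD r1<-Add1 | r0:6,r1:Add1,r2:2,r3:4
c2: issue ADD r0<-Add2 | r0:Add2,r1:Add1,r2:2,r3:4
c3: CDB Add1=8; issue ADD r1<-Add1 | r0:Add2,r1:Add1,r2:2,r3:4
c4: issue SUB r1<-Add3 | r0:Add2,r1:Add3,r2:2,r3:4
c5: CDB Add1=6; issue MUL r2<-Mul1 | r0:Add2,r1:Add3,r2:Mul1,r3:4

STATUS = TAG Add3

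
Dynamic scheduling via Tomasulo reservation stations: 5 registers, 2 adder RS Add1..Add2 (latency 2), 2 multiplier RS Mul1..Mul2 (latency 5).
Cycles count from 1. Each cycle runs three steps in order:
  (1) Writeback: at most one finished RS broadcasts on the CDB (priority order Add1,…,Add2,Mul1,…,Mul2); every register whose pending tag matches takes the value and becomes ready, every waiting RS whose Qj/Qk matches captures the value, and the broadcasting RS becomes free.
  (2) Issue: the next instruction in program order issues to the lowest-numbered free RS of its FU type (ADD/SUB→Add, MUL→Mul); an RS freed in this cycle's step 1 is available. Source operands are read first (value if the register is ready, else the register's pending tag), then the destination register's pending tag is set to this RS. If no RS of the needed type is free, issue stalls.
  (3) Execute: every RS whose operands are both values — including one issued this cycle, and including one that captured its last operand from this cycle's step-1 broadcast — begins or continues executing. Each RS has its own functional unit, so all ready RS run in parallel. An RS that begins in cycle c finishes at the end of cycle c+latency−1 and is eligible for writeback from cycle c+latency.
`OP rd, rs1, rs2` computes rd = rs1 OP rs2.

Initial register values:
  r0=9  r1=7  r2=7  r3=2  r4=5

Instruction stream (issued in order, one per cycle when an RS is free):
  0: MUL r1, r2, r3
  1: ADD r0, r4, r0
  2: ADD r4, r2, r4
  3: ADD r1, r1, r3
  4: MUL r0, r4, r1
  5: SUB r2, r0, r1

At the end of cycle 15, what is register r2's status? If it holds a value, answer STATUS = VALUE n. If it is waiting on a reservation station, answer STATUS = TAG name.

STATUS = VALUE 176

  c1: issue MUL r1<-Mul1  regs: r0:9,r1:Mul1,r2:7,r3:2,r4:5
  c2: issue ADD r0<-Add1  regs: r0:Add1,r1:Mul1,r2:7,r3:2,r4:5
  c3: issue ADD r4<-Add2  regs: r0:Add1,r1:Mul1,r2:7,r3:2,r4:Add2
  c4: CDB Add1=14; issue ADD r1<-Add1  regs: r0:14,r1:Add1,r2:7,r3:2,r4:Add2
  c5: CDB Add2=12; issue MUL r0<-Mul2  regs: r0:Mul2,r1:Add1,r2:7,r3:2,r4:12
  c6: CDB Mul1=14; issue SUB r2<-Add2  regs: r0:Mul2,r1:Add1,r2:Add2,r3:2,r4:12
  c7: -  regs: r0:Mul2,r1:Add1,r2:Add2,r3:2,r4:12
  c8: CDB Add1=16  regs: r0:Mul2,r1:16,r2:Add2,r3:2,r4:12
  c9: -  regs: r0:Mul2,r1:16,r2:Add2,r3:2,r4:12
  c10: -  regs: r0:Mul2,r1:16,r2:Add2,r3:2,r4:12
  c11: -  regs: r0:Mul2,r1:16,r2:Add2,r3:2,r4:12
  c12: -  regs: r0:Mul2,r1:16,r2:Add2,r3:2,r4:12
  c13: CDB Mul2=192  regs: r0:192,r1:16,r2:Add2,r3:2,r4:12
  c14: -  regs: r0:192,r1:16,r2:Add2,r3:2,r4:12
  c15: CDB Add2=176  regs: r0:192,r1:16,r2:176,r3:2,r4:12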